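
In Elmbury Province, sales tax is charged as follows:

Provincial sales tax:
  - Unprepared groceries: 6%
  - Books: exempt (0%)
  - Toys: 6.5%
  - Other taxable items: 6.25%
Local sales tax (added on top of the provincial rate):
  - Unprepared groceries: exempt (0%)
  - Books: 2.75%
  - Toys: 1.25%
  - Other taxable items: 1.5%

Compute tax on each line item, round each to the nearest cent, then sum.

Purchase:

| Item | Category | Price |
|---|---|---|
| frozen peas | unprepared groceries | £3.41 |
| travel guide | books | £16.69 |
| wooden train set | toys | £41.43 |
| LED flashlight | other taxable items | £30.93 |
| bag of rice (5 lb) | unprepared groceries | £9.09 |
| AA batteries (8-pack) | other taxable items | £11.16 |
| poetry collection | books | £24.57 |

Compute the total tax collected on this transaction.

Frozen peas £3.41: unprepared groceries → 6% + 0% local = 6% → £0.20
Travel guide £16.69: books → 0% + 2.75% local = 2.75% → £0.46
Wooden train set £41.43: toys → 6.5% + 1.25% local = 7.75% → £3.21
LED flashlight £30.93: other taxable items → 6.25% + 1.5% local = 7.75% → £2.40
Bag of rice (5 lb) £9.09: unprepared groceries → 6% + 0% local = 6% → £0.55
AA batteries (8-pack) £11.16: other taxable items → 6.25% + 1.5% local = 7.75% → £0.86
Poetry collection £24.57: books → 0% + 2.75% local = 2.75% → £0.68
Total tax = £0.20 + £0.46 + £3.21 + £2.40 + £0.55 + £0.86 + £0.68 = £8.36

£8.36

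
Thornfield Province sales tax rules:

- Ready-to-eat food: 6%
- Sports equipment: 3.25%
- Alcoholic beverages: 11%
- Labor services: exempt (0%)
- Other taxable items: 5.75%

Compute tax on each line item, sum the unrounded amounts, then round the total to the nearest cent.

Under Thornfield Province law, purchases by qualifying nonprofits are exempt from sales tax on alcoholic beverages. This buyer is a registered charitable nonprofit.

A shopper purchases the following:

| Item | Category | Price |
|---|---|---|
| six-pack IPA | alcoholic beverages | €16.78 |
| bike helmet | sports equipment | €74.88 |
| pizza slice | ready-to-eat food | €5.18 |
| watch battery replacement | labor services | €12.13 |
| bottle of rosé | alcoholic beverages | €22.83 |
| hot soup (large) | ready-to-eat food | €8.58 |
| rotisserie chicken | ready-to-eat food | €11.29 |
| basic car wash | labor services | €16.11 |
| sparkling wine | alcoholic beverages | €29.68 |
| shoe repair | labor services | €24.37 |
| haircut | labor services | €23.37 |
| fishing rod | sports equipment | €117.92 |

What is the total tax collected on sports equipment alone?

€6.27

Bike helmet €74.88: sports equipment → 3.25% → €2.4336
Fishing rod €117.92: sports equipment → 3.25% → €3.8324
Tax on sports equipment: unrounded sum = €6.266 → €6.27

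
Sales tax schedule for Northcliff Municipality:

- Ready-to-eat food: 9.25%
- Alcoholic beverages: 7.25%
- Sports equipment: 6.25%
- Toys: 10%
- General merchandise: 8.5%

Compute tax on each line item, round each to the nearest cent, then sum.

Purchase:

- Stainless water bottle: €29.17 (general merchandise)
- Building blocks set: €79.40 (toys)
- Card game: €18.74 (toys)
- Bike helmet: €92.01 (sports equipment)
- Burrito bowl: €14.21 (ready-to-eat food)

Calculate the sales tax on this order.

€19.35

Stainless water bottle €29.17: general merchandise → 8.5% → €2.48
Building blocks set €79.40: toys → 10% → €7.94
Card game €18.74: toys → 10% → €1.87
Bike helmet €92.01: sports equipment → 6.25% → €5.75
Burrito bowl €14.21: ready-to-eat food → 9.25% → €1.31
Total tax = €2.48 + €7.94 + €1.87 + €5.75 + €1.31 = €19.35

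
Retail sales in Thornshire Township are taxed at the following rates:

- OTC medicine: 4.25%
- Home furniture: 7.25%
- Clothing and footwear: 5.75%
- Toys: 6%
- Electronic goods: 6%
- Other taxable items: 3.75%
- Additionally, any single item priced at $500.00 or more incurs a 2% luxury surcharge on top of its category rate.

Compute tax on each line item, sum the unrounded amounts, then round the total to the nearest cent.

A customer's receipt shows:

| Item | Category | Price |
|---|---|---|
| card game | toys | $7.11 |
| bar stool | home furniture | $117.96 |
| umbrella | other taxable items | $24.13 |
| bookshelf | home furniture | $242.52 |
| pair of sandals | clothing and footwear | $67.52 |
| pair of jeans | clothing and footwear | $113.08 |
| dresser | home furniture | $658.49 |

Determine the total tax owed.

Card game $7.11: toys → 6% → $0.4266
Bar stool $117.96: home furniture → 7.25% → $8.5521
Umbrella $24.13: other taxable items → 3.75% → $0.904875
Bookshelf $242.52: home furniture → 7.25% → $17.5827
Pair of sandals $67.52: clothing and footwear → 5.75% → $3.8824
Pair of jeans $113.08: clothing and footwear → 5.75% → $6.5021
Dresser $658.49: home furniture → 7.25% + 2% surcharge = 9.25% → $60.910325
Unrounded tax sum = $98.7611 → $98.76

$98.76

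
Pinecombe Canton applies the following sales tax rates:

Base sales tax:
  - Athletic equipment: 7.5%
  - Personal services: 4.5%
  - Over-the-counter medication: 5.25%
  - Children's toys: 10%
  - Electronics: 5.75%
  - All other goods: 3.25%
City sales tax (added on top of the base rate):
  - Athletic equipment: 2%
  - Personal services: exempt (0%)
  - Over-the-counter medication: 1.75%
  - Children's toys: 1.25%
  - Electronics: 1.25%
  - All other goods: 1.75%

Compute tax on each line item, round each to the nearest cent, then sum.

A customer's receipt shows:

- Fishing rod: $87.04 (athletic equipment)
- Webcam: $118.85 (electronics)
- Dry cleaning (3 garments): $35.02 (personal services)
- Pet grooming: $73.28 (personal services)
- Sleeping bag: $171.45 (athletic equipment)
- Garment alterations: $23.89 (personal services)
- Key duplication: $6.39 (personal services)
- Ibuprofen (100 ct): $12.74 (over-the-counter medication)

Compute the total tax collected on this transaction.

$40.02

Fishing rod $87.04: athletic equipment → 7.5% + 2% city = 9.5% → $8.27
Webcam $118.85: electronics → 5.75% + 1.25% city = 7% → $8.32
Dry cleaning (3 garments) $35.02: personal services → 4.5% + 0% city = 4.5% → $1.58
Pet grooming $73.28: personal services → 4.5% + 0% city = 4.5% → $3.30
Sleeping bag $171.45: athletic equipment → 7.5% + 2% city = 9.5% → $16.29
Garment alterations $23.89: personal services → 4.5% + 0% city = 4.5% → $1.08
Key duplication $6.39: personal services → 4.5% + 0% city = 4.5% → $0.29
Ibuprofen (100 ct) $12.74: over-the-counter medication → 5.25% + 1.75% city = 7% → $0.89
Total tax = $8.27 + $8.32 + $1.58 + $3.30 + $16.29 + $1.08 + $0.29 + $0.89 = $40.02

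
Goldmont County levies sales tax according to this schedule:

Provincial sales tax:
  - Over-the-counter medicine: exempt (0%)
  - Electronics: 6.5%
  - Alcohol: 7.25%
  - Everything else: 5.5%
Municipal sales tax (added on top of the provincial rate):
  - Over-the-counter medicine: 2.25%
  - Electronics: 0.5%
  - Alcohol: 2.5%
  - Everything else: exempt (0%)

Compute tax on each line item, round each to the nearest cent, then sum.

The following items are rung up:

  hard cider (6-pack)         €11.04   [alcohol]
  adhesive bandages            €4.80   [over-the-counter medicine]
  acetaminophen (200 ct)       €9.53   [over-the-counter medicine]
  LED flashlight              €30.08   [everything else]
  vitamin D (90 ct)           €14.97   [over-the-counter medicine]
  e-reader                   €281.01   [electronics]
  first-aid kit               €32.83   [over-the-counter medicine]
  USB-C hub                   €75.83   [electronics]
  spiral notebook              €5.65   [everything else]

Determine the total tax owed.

€29.42

Hard cider (6-pack) €11.04: alcohol → 7.25% + 2.5% municipal = 9.75% → €1.08
Adhesive bandages €4.80: over-the-counter medicine → 0% + 2.25% municipal = 2.25% → €0.11
Acetaminophen (200 ct) €9.53: over-the-counter medicine → 0% + 2.25% municipal = 2.25% → €0.21
LED flashlight €30.08: everything else → 5.5% + 0% municipal = 5.5% → €1.65
Vitamin D (90 ct) €14.97: over-the-counter medicine → 0% + 2.25% municipal = 2.25% → €0.34
E-reader €281.01: electronics → 6.5% + 0.5% municipal = 7% → €19.67
First-aid kit €32.83: over-the-counter medicine → 0% + 2.25% municipal = 2.25% → €0.74
USB-C hub €75.83: electronics → 6.5% + 0.5% municipal = 7% → €5.31
Spiral notebook €5.65: everything else → 5.5% + 0% municipal = 5.5% → €0.31
Total tax = €1.08 + €0.11 + €0.21 + €1.65 + €0.34 + €19.67 + €0.74 + €5.31 + €0.31 = €29.42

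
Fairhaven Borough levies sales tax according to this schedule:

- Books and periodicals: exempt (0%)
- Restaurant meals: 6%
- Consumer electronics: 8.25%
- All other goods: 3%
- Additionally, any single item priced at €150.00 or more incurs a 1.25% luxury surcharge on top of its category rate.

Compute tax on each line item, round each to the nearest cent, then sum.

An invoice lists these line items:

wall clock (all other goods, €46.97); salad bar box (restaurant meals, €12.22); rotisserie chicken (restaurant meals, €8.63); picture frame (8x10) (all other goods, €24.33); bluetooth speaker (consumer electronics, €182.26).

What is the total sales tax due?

Wall clock €46.97: all other goods → 3% → €1.41
Salad bar box €12.22: restaurant meals → 6% → €0.73
Rotisserie chicken €8.63: restaurant meals → 6% → €0.52
Picture frame (8x10) €24.33: all other goods → 3% → €0.73
Bluetooth speaker €182.26: consumer electronics → 8.25% + 1.25% surcharge = 9.5% → €17.31
Total tax = €1.41 + €0.73 + €0.52 + €0.73 + €17.31 = €20.70

€20.70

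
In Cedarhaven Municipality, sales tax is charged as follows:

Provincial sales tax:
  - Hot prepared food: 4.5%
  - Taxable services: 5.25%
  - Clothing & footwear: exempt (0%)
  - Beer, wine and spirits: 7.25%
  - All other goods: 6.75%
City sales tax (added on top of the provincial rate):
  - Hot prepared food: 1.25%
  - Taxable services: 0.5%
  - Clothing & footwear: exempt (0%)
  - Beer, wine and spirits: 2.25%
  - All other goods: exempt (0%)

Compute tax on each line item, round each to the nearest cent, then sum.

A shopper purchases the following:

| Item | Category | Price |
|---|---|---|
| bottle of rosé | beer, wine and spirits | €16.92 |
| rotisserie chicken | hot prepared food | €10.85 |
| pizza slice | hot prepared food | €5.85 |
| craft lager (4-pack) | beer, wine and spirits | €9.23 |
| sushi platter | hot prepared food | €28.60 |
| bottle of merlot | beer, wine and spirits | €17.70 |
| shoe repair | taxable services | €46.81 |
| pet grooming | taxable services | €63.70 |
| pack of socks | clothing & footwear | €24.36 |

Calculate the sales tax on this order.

Bottle of rosé €16.92: beer, wine and spirits → 7.25% + 2.25% city = 9.5% → €1.61
Rotisserie chicken €10.85: hot prepared food → 4.5% + 1.25% city = 5.75% → €0.62
Pizza slice €5.85: hot prepared food → 4.5% + 1.25% city = 5.75% → €0.34
Craft lager (4-pack) €9.23: beer, wine and spirits → 7.25% + 2.25% city = 9.5% → €0.88
Sushi platter €28.60: hot prepared food → 4.5% + 1.25% city = 5.75% → €1.64
Bottle of merlot €17.70: beer, wine and spirits → 7.25% + 2.25% city = 9.5% → €1.68
Shoe repair €46.81: taxable services → 5.25% + 0.5% city = 5.75% → €2.69
Pet grooming €63.70: taxable services → 5.25% + 0.5% city = 5.75% → €3.66
Pack of socks €24.36: clothing & footwear → 0% + 0% city = 0% → €0.00
Total tax = €1.61 + €0.62 + €0.34 + €0.88 + €1.64 + €1.68 + €2.69 + €3.66 = €13.12

€13.12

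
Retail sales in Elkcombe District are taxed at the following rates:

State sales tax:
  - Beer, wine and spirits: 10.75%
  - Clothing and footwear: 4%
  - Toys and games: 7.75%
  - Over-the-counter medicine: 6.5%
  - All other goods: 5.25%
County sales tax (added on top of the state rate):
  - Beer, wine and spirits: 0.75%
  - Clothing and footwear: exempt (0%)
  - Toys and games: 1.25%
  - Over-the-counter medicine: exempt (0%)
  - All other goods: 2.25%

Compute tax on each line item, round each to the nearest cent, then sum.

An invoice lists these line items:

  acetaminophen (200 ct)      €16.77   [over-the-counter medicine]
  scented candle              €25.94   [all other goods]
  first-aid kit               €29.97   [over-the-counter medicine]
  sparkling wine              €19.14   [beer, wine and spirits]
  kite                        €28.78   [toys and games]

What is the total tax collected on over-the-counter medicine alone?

€3.04

Acetaminophen (200 ct) €16.77: over-the-counter medicine → 6.5% + 0% county = 6.5% → €1.09
First-aid kit €29.97: over-the-counter medicine → 6.5% + 0% county = 6.5% → €1.95
Tax on over-the-counter medicine = €1.09 + €1.95 = €3.04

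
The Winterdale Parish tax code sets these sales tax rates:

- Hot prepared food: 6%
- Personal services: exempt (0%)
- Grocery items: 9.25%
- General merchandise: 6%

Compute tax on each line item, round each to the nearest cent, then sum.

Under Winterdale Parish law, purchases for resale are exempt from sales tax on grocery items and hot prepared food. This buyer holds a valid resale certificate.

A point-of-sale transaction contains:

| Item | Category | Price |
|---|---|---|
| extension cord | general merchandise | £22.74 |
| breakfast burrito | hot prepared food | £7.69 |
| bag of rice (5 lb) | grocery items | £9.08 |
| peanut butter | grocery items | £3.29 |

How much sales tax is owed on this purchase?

Extension cord £22.74: general merchandise → 6% → £1.36
Breakfast burrito £7.69: hot prepared food, buyer-exempt → 0% → £0.00
Bag of rice (5 lb) £9.08: grocery items, buyer-exempt → 0% → £0.00
Peanut butter £3.29: grocery items, buyer-exempt → 0% → £0.00
Total tax = £1.36

£1.36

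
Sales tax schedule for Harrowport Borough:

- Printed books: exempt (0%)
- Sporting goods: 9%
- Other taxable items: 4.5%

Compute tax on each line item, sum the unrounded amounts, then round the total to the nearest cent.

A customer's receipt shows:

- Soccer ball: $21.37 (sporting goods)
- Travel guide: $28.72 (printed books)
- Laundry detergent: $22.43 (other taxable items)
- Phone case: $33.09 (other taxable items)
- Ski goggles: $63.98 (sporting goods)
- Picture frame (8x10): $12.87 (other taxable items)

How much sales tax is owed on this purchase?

$10.76

Soccer ball $21.37: sporting goods → 9% → $1.9233
Travel guide $28.72: printed books → 0% → $0.00
Laundry detergent $22.43: other taxable items → 4.5% → $1.00935
Phone case $33.09: other taxable items → 4.5% → $1.48905
Ski goggles $63.98: sporting goods → 9% → $5.7582
Picture frame (8x10) $12.87: other taxable items → 4.5% → $0.57915
Unrounded tax sum = $10.75905 → $10.76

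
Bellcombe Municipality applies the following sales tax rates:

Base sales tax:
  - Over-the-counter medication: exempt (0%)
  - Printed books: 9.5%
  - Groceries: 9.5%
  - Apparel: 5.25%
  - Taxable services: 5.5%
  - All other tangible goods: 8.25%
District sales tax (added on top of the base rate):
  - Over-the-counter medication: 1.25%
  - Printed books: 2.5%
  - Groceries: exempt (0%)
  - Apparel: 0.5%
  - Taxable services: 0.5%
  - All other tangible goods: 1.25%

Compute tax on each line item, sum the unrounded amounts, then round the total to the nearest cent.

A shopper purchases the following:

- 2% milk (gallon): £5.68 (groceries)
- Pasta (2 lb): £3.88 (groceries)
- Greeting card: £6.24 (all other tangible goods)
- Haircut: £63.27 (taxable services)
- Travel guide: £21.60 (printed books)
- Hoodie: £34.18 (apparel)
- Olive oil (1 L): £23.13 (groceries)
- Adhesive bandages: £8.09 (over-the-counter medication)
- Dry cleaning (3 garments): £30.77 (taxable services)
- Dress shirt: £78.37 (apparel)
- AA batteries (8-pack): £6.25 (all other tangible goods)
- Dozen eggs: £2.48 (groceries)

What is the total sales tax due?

2% milk (gallon) £5.68: groceries → 9.5% + 0% district = 9.5% → £0.5396
Pasta (2 lb) £3.88: groceries → 9.5% + 0% district = 9.5% → £0.3686
Greeting card £6.24: all other tangible goods → 8.25% + 1.25% district = 9.5% → £0.5928
Haircut £63.27: taxable services → 5.5% + 0.5% district = 6% → £3.7962
Travel guide £21.60: printed books → 9.5% + 2.5% district = 12% → £2.592
Hoodie £34.18: apparel → 5.25% + 0.5% district = 5.75% → £1.96535
Olive oil (1 L) £23.13: groceries → 9.5% + 0% district = 9.5% → £2.19735
Adhesive bandages £8.09: over-the-counter medication → 0% + 1.25% district = 1.25% → £0.101125
Dry cleaning (3 garments) £30.77: taxable services → 5.5% + 0.5% district = 6% → £1.8462
Dress shirt £78.37: apparel → 5.25% + 0.5% district = 5.75% → £4.506275
AA batteries (8-pack) £6.25: all other tangible goods → 8.25% + 1.25% district = 9.5% → £0.59375
Dozen eggs £2.48: groceries → 9.5% + 0% district = 9.5% → £0.2356
Unrounded tax sum = £19.33485 → £19.33

£19.33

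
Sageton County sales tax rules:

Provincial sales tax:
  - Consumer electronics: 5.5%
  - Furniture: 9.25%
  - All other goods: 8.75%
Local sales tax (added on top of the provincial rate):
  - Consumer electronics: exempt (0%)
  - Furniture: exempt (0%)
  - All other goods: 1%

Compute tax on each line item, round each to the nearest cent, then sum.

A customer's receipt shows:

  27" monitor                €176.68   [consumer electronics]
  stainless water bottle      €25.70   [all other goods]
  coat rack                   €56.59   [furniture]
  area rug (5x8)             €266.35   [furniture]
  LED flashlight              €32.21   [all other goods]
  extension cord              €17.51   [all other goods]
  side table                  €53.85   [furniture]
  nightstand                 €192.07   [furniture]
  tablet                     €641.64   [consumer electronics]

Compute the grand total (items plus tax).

€1567.59

27" monitor €176.68: consumer electronics → 5.5% + 0% local = 5.5% → €9.72
Stainless water bottle €25.70: all other goods → 8.75% + 1% local = 9.75% → €2.51
Coat rack €56.59: furniture → 9.25% + 0% local = 9.25% → €5.23
Area rug (5x8) €266.35: furniture → 9.25% + 0% local = 9.25% → €24.64
LED flashlight €32.21: all other goods → 8.75% + 1% local = 9.75% → €3.14
Extension cord €17.51: all other goods → 8.75% + 1% local = 9.75% → €1.71
Side table €53.85: furniture → 9.25% + 0% local = 9.25% → €4.98
Nightstand €192.07: furniture → 9.25% + 0% local = 9.25% → €17.77
Tablet €641.64: consumer electronics → 5.5% + 0% local = 5.5% → €35.29
Subtotal = €1462.60; tax = €104.99; total due = €1567.59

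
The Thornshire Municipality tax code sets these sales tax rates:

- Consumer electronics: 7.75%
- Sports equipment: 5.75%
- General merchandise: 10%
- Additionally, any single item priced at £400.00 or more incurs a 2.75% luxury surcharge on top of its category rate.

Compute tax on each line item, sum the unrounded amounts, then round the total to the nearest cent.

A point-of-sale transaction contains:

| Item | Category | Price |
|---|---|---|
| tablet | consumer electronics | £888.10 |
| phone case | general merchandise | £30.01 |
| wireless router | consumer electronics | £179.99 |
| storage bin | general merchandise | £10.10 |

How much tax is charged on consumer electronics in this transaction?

£107.20

Tablet £888.10: consumer electronics → 7.75% + 2.75% surcharge = 10.5% → £93.2505
Wireless router £179.99: consumer electronics → 7.75% → £13.949225
Tax on consumer electronics: unrounded sum = £107.199725 → £107.20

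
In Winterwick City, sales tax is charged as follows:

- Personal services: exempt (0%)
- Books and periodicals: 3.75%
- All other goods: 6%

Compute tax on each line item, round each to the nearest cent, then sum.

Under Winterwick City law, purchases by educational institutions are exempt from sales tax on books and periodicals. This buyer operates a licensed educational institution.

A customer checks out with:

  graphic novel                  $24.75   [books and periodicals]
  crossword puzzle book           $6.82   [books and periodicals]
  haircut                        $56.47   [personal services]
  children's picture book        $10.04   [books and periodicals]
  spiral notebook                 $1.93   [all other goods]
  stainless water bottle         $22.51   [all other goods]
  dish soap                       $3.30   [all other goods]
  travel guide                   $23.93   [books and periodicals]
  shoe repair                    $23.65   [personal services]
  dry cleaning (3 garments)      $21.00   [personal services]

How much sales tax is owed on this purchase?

Graphic novel $24.75: books and periodicals, buyer-exempt → 0% → $0.00
Crossword puzzle book $6.82: books and periodicals, buyer-exempt → 0% → $0.00
Haircut $56.47: personal services → 0% → $0.00
Children's picture book $10.04: books and periodicals, buyer-exempt → 0% → $0.00
Spiral notebook $1.93: all other goods → 6% → $0.12
Stainless water bottle $22.51: all other goods → 6% → $1.35
Dish soap $3.30: all other goods → 6% → $0.20
Travel guide $23.93: books and periodicals, buyer-exempt → 0% → $0.00
Shoe repair $23.65: personal services → 0% → $0.00
Dry cleaning (3 garments) $21.00: personal services → 0% → $0.00
Total tax = $0.12 + $1.35 + $0.20 = $1.67

$1.67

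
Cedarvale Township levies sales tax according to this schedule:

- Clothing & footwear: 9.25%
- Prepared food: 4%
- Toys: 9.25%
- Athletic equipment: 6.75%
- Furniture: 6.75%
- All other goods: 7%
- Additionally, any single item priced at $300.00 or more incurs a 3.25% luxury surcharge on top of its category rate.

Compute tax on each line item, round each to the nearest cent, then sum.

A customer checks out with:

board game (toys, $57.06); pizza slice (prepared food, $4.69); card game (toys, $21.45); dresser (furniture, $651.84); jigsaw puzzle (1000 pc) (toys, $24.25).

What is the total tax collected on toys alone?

$9.50

Board game $57.06: toys → 9.25% → $5.28
Card game $21.45: toys → 9.25% → $1.98
Jigsaw puzzle (1000 pc) $24.25: toys → 9.25% → $2.24
Tax on toys = $5.28 + $1.98 + $2.24 = $9.50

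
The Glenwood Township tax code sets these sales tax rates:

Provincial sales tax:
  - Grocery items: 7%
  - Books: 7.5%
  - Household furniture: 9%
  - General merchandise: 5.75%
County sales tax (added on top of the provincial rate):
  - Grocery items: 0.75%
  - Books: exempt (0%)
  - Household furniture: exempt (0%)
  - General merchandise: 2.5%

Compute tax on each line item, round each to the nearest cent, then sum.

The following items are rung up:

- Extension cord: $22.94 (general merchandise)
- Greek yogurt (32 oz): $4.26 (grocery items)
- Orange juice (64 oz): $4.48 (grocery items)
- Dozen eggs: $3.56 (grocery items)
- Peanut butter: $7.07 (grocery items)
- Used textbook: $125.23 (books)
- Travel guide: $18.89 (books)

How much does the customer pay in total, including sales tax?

Extension cord $22.94: general merchandise → 5.75% + 2.5% county = 8.25% → $1.89
Greek yogurt (32 oz) $4.26: grocery items → 7% + 0.75% county = 7.75% → $0.33
Orange juice (64 oz) $4.48: grocery items → 7% + 0.75% county = 7.75% → $0.35
Dozen eggs $3.56: grocery items → 7% + 0.75% county = 7.75% → $0.28
Peanut butter $7.07: grocery items → 7% + 0.75% county = 7.75% → $0.55
Used textbook $125.23: books → 7.5% + 0% county = 7.5% → $9.39
Travel guide $18.89: books → 7.5% + 0% county = 7.5% → $1.42
Subtotal = $186.43; tax = $14.21; total due = $200.64

$200.64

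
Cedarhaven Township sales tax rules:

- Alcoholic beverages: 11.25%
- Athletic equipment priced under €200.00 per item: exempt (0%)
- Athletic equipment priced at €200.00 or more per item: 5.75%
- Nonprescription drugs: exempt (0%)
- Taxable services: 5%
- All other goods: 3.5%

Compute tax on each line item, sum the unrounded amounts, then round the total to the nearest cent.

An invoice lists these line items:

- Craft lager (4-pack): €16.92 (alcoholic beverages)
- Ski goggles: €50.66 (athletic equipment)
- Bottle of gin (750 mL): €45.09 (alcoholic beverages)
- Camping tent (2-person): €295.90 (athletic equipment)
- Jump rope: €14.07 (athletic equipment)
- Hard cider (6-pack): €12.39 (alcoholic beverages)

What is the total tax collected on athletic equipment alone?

Ski goggles €50.66: athletic equipment, under €200.00 → 0% → €0.00
Camping tent (2-person) €295.90: athletic equipment, €200.00 or more → 5.75% → €17.01425
Jump rope €14.07: athletic equipment, under €200.00 → 0% → €0.00
Tax on athletic equipment: unrounded sum = €17.01425 → €17.01

€17.01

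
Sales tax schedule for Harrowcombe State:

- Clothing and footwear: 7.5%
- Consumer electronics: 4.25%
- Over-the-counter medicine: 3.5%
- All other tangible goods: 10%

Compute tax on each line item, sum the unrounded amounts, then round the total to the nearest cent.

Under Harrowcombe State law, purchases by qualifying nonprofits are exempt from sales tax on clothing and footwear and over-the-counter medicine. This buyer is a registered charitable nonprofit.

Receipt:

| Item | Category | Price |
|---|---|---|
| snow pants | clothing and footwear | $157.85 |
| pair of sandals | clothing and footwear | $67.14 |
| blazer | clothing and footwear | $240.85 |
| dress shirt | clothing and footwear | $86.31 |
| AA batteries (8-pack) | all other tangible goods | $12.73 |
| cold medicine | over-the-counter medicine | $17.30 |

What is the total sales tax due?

Snow pants $157.85: clothing and footwear, buyer-exempt → 0% → $0.00
Pair of sandals $67.14: clothing and footwear, buyer-exempt → 0% → $0.00
Blazer $240.85: clothing and footwear, buyer-exempt → 0% → $0.00
Dress shirt $86.31: clothing and footwear, buyer-exempt → 0% → $0.00
AA batteries (8-pack) $12.73: all other tangible goods → 10% → $1.273
Cold medicine $17.30: over-the-counter medicine, buyer-exempt → 0% → $0.00
Unrounded tax sum = $1.273 → $1.27

$1.27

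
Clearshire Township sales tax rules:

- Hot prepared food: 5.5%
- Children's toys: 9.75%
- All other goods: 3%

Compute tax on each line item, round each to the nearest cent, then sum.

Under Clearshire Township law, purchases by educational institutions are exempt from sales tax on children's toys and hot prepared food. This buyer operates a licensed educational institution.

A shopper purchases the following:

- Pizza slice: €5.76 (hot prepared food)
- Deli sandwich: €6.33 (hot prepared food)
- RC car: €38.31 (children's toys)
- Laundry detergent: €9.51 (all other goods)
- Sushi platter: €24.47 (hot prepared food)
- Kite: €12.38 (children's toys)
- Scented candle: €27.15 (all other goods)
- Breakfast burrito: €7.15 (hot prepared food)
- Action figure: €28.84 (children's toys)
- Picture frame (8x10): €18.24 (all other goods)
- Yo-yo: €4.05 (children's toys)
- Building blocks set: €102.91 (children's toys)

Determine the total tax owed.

€1.65

Pizza slice €5.76: hot prepared food, buyer-exempt → 0% → €0.00
Deli sandwich €6.33: hot prepared food, buyer-exempt → 0% → €0.00
RC car €38.31: children's toys, buyer-exempt → 0% → €0.00
Laundry detergent €9.51: all other goods → 3% → €0.29
Sushi platter €24.47: hot prepared food, buyer-exempt → 0% → €0.00
Kite €12.38: children's toys, buyer-exempt → 0% → €0.00
Scented candle €27.15: all other goods → 3% → €0.81
Breakfast burrito €7.15: hot prepared food, buyer-exempt → 0% → €0.00
Action figure €28.84: children's toys, buyer-exempt → 0% → €0.00
Picture frame (8x10) €18.24: all other goods → 3% → €0.55
Yo-yo €4.05: children's toys, buyer-exempt → 0% → €0.00
Building blocks set €102.91: children's toys, buyer-exempt → 0% → €0.00
Total tax = €0.29 + €0.81 + €0.55 = €1.65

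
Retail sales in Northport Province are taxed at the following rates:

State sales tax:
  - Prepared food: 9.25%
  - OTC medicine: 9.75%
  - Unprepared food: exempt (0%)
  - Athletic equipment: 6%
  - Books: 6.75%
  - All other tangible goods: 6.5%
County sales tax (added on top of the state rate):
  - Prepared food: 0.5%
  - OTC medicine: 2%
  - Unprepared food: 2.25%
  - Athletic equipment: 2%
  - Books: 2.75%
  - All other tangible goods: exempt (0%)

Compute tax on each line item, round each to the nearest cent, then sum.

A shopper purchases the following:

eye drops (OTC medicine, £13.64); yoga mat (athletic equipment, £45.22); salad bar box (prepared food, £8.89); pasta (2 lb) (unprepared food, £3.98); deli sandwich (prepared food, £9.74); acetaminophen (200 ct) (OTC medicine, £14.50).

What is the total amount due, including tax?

£104.80

Eye drops £13.64: OTC medicine → 9.75% + 2% county = 11.75% → £1.60
Yoga mat £45.22: athletic equipment → 6% + 2% county = 8% → £3.62
Salad bar box £8.89: prepared food → 9.25% + 0.5% county = 9.75% → £0.87
Pasta (2 lb) £3.98: unprepared food → 0% + 2.25% county = 2.25% → £0.09
Deli sandwich £9.74: prepared food → 9.25% + 0.5% county = 9.75% → £0.95
Acetaminophen (200 ct) £14.50: OTC medicine → 9.75% + 2% county = 11.75% → £1.70
Subtotal = £95.97; tax = £8.83; total due = £104.80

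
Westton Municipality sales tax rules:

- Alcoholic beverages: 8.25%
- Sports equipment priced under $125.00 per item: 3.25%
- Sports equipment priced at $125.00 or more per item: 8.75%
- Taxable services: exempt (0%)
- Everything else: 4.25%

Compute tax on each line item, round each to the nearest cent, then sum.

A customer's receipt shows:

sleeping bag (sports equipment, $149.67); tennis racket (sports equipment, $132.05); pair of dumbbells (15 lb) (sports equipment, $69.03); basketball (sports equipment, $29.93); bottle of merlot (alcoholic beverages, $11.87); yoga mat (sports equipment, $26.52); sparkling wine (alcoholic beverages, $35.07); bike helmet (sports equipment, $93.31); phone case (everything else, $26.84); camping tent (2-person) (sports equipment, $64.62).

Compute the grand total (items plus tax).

$677.77

Sleeping bag $149.67: sports equipment, $125.00 or more → 8.75% → $13.10
Tennis racket $132.05: sports equipment, $125.00 or more → 8.75% → $11.55
Pair of dumbbells (15 lb) $69.03: sports equipment, under $125.00 → 3.25% → $2.24
Basketball $29.93: sports equipment, under $125.00 → 3.25% → $0.97
Bottle of merlot $11.87: alcoholic beverages → 8.25% → $0.98
Yoga mat $26.52: sports equipment, under $125.00 → 3.25% → $0.86
Sparkling wine $35.07: alcoholic beverages → 8.25% → $2.89
Bike helmet $93.31: sports equipment, under $125.00 → 3.25% → $3.03
Phone case $26.84: everything else → 4.25% → $1.14
Camping tent (2-person) $64.62: sports equipment, under $125.00 → 3.25% → $2.10
Subtotal = $638.91; tax = $38.86; total due = $677.77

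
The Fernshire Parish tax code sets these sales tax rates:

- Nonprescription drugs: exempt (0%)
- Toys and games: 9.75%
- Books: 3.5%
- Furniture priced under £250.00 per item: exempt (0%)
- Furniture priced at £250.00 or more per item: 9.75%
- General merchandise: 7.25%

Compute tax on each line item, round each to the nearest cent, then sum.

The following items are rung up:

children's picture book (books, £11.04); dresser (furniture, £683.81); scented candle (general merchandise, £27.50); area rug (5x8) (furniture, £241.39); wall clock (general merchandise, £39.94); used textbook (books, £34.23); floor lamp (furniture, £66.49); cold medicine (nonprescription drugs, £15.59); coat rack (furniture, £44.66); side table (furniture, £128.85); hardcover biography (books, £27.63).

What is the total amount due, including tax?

£1395.25

Children's picture book £11.04: books → 3.5% → £0.39
Dresser £683.81: furniture, £250.00 or more → 9.75% → £66.67
Scented candle £27.50: general merchandise → 7.25% → £1.99
Area rug (5x8) £241.39: furniture, under £250.00 → 0% → £0.00
Wall clock £39.94: general merchandise → 7.25% → £2.90
Used textbook £34.23: books → 3.5% → £1.20
Floor lamp £66.49: furniture, under £250.00 → 0% → £0.00
Cold medicine £15.59: nonprescription drugs → 0% → £0.00
Coat rack £44.66: furniture, under £250.00 → 0% → £0.00
Side table £128.85: furniture, under £250.00 → 0% → £0.00
Hardcover biography £27.63: books → 3.5% → £0.97
Subtotal = £1321.13; tax = £74.12; total due = £1395.25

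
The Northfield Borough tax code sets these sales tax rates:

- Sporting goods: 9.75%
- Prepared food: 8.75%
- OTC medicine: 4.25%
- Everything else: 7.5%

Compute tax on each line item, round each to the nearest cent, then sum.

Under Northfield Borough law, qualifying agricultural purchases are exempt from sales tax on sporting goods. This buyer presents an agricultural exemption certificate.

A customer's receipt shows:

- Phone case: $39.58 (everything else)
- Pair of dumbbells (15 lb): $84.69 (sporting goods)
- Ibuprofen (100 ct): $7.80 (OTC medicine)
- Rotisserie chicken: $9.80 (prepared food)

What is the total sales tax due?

Phone case $39.58: everything else → 7.5% → $2.97
Pair of dumbbells (15 lb) $84.69: sporting goods, buyer-exempt → 0% → $0.00
Ibuprofen (100 ct) $7.80: OTC medicine → 4.25% → $0.33
Rotisserie chicken $9.80: prepared food → 8.75% → $0.86
Total tax = $2.97 + $0.33 + $0.86 = $4.16

$4.16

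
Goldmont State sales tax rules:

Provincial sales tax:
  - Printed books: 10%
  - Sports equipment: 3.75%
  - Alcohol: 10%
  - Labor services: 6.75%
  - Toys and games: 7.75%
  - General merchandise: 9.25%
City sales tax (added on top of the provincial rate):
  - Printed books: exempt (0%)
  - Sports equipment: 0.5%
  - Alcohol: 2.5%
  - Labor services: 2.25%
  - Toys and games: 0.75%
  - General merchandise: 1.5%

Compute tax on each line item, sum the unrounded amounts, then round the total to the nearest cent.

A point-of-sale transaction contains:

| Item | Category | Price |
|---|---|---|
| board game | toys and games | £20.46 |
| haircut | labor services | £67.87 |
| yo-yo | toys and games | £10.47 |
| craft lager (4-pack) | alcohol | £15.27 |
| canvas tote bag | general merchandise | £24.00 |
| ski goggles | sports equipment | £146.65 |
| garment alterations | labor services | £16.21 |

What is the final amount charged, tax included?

£321.85

Board game £20.46: toys and games → 7.75% + 0.75% city = 8.5% → £1.7391
Haircut £67.87: labor services → 6.75% + 2.25% city = 9% → £6.1083
Yo-yo £10.47: toys and games → 7.75% + 0.75% city = 8.5% → £0.88995
Craft lager (4-pack) £15.27: alcohol → 10% + 2.5% city = 12.5% → £1.90875
Canvas tote bag £24.00: general merchandise → 9.25% + 1.5% city = 10.75% → £2.58
Ski goggles £146.65: sports equipment → 3.75% + 0.5% city = 4.25% → £6.232625
Garment alterations £16.21: labor services → 6.75% + 2.25% city = 9% → £1.4589
Subtotal = £300.93; unrounded tax = £20.917625 → £20.92; total due = £321.85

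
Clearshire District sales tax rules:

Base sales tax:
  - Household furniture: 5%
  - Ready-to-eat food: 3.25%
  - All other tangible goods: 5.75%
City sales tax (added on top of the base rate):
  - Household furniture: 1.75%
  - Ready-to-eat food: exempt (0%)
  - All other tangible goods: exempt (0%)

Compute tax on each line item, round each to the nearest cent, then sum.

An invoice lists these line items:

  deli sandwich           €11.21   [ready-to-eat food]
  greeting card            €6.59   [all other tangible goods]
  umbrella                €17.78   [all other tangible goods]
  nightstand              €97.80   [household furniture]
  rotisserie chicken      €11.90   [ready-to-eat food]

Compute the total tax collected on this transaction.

Deli sandwich €11.21: ready-to-eat food → 3.25% + 0% city = 3.25% → €0.36
Greeting card €6.59: all other tangible goods → 5.75% + 0% city = 5.75% → €0.38
Umbrella €17.78: all other tangible goods → 5.75% + 0% city = 5.75% → €1.02
Nightstand €97.80: household furniture → 5% + 1.75% city = 6.75% → €6.60
Rotisserie chicken €11.90: ready-to-eat food → 3.25% + 0% city = 3.25% → €0.39
Total tax = €0.36 + €0.38 + €1.02 + €6.60 + €0.39 = €8.75

€8.75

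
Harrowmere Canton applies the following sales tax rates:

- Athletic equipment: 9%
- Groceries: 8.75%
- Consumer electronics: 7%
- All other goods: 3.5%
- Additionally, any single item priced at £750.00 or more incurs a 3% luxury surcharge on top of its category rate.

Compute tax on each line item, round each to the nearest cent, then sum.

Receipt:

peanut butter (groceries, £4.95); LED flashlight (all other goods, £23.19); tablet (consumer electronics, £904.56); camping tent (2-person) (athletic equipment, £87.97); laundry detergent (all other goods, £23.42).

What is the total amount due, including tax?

£1144.53

Peanut butter £4.95: groceries → 8.75% → £0.43
LED flashlight £23.19: all other goods → 3.5% → £0.81
Tablet £904.56: consumer electronics → 7% + 3% surcharge = 10% → £90.46
Camping tent (2-person) £87.97: athletic equipment → 9% → £7.92
Laundry detergent £23.42: all other goods → 3.5% → £0.82
Subtotal = £1044.09; tax = £100.44; total due = £1144.53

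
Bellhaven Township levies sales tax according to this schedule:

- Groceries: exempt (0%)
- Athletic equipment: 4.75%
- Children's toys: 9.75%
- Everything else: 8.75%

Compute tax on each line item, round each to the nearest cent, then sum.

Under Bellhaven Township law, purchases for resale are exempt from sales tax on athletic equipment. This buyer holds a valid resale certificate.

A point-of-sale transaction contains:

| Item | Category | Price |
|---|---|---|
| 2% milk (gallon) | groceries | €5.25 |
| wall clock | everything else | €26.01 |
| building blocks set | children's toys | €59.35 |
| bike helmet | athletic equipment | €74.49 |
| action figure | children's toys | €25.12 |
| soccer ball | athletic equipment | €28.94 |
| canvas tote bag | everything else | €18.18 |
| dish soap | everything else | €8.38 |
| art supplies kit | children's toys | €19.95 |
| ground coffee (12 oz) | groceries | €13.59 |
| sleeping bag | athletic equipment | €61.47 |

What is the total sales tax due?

2% milk (gallon) €5.25: groceries → 0% → €0.00
Wall clock €26.01: everything else → 8.75% → €2.28
Building blocks set €59.35: children's toys → 9.75% → €5.79
Bike helmet €74.49: athletic equipment, buyer-exempt → 0% → €0.00
Action figure €25.12: children's toys → 9.75% → €2.45
Soccer ball €28.94: athletic equipment, buyer-exempt → 0% → €0.00
Canvas tote bag €18.18: everything else → 8.75% → €1.59
Dish soap €8.38: everything else → 8.75% → €0.73
Art supplies kit €19.95: children's toys → 9.75% → €1.95
Ground coffee (12 oz) €13.59: groceries → 0% → €0.00
Sleeping bag €61.47: athletic equipment, buyer-exempt → 0% → €0.00
Total tax = €2.28 + €5.79 + €2.45 + €1.59 + €0.73 + €1.95 = €14.79

€14.79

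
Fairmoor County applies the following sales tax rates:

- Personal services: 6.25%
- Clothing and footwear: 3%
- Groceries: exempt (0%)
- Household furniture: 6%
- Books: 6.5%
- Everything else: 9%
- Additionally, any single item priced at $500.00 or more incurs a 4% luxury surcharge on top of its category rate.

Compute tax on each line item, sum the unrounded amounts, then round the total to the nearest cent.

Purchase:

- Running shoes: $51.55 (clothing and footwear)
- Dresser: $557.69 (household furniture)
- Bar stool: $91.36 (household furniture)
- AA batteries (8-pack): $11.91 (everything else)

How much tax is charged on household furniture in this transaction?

Dresser $557.69: household furniture → 6% + 4% surcharge = 10% → $55.769
Bar stool $91.36: household furniture → 6% → $5.4816
Tax on household furniture: unrounded sum = $61.2506 → $61.25

$61.25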